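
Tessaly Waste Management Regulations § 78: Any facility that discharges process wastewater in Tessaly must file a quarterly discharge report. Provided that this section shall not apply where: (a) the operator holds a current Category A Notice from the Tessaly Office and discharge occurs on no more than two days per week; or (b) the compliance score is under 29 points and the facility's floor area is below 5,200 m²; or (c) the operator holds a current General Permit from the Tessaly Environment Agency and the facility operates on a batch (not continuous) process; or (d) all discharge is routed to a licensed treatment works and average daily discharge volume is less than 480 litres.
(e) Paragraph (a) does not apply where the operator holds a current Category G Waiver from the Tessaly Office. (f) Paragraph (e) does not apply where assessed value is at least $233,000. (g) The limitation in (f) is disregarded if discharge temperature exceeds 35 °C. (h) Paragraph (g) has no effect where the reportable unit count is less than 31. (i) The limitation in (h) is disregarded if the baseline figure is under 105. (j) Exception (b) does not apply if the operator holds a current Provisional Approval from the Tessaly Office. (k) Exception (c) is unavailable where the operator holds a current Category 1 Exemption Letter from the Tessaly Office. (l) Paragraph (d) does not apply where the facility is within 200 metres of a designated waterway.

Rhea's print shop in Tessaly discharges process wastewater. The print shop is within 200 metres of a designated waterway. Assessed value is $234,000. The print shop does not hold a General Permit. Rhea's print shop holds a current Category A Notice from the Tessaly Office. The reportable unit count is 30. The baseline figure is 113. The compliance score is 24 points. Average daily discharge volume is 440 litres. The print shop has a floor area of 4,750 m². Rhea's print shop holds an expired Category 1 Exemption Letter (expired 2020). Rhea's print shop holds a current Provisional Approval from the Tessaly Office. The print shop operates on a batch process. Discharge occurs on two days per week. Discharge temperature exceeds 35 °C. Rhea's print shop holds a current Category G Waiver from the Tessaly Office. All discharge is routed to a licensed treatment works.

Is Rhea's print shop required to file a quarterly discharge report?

No — exception (a) applies; Rhea's print shop is not required to file a quarterly discharge report.

Exception (a): a current Category A Notice is held; discharge occurs on no more than two days per week — every condition holds. Applying paragraphs (e)–(i): (e) applies (a current Category G Waiver is held), but is itself disapplied by (f): (f) is engaged — assessed value is $234,000, meeting the $233,000 threshold. (g) would limit (f) — discharge temperature exceeds 35 °C — but (h) sets (g) aside: (h) operates against (g): the reportable unit count is 30, less than the 31 limit. (i) is inapplicable (the baseline figure is 113, not under 105), so (h) stands. (a) remains available.
Exception (b)'s conditions are all satisfied: the compliance score is 24 points, under the 29 points limit; the facility's floor area is 4,750 m², below the 5,200 m² limit. But applying paragraph (j): (j) operates against (b): a current Provisional Approval is held. Exception (b) does not apply.
Exception (c) does not apply: no General Permit is held.
Exception (d) is satisfied on its face — discharge is routed to a licensed treatment works; average daily discharge volume is 440 litres, less than the 480 litres limit. Turning to paragraph (l): (l) operates against (d): the print shop is within 200 m of a designated waterway. So (d) is unavailable.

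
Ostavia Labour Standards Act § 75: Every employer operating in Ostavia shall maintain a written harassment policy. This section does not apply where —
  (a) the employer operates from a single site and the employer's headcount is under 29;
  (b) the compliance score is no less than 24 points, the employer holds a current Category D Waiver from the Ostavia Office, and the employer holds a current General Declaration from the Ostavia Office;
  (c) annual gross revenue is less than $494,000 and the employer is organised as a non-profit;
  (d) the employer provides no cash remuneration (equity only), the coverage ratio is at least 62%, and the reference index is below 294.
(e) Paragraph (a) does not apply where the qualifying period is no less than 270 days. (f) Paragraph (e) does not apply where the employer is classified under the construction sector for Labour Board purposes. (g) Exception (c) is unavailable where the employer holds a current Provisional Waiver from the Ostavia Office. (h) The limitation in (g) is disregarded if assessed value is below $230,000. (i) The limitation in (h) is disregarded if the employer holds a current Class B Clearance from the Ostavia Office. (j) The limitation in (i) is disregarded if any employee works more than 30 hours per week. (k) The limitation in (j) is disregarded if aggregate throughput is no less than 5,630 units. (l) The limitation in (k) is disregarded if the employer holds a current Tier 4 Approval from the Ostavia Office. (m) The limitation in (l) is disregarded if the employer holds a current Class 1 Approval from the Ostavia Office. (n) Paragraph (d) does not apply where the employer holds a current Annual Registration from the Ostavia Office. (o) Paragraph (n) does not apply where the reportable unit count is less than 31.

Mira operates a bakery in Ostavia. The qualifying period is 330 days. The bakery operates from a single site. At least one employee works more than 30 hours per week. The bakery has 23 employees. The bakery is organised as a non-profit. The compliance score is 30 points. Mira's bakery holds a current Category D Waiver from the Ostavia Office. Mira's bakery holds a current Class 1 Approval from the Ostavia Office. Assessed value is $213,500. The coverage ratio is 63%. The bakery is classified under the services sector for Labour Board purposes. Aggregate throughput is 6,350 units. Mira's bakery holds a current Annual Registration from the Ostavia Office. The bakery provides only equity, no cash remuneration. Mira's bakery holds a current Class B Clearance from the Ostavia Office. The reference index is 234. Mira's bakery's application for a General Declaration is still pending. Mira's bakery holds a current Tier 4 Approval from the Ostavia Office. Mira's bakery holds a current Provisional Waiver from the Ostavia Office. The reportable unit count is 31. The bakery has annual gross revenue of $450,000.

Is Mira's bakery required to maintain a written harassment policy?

Yes — Mira's bakery must maintain a written harassment policy.

Exception (a)'s conditions are all satisfied: the employer operates from a single site; the employer's headcount is 23, under the 29 limit. However, paragraphs (e)–(f) must be considered: (e) is engaged — the qualifying period is 330 days, meeting the 270 days threshold. (f), which would lift (e), is not engaged — the bakery is classified under the services sector. So (a) is unavailable.
Exception (b) requires that the employer holds a current General Declaration from the Ostavia Office; but no current General Declaration is held, so (b) is unavailable.
All of (c)'s requirements are met (annual gross revenue is $450,000, less than the $494,000 limit; the employer is a non-profit). But applying paragraphs (g)–(m): (g) is triggered — a current Provisional Waiver is held. (h) applies (assessed value is $213,500, below the $230,000 limit), but is overridden by (i): (i) operates against (h): a current Class B Clearance is held. (j) applies (at least one employee exceeds 30 hours/week), but is set aside by (k): (k) operates — aggregate throughput is 6,350 units, meeting the 5,630 units threshold. (l) would limit (k) — a current Tier 4 Approval is held — but (m) sets (l) aside: (m) operates against (l): a current Class 1 Approval is held. Exception (c) does not apply.
All of (d)'s requirements are met (remuneration is equity-only; the coverage ratio is 63%, meeting the 62% threshold; the reference index is 234, below the 294 limit). But: (n) applies — a current Annual Registration is held. (o) is not engaged (the reportable unit count is 31, not less than 31), so (n) stands. Exception (d) does not apply.
No exception displaces § 75.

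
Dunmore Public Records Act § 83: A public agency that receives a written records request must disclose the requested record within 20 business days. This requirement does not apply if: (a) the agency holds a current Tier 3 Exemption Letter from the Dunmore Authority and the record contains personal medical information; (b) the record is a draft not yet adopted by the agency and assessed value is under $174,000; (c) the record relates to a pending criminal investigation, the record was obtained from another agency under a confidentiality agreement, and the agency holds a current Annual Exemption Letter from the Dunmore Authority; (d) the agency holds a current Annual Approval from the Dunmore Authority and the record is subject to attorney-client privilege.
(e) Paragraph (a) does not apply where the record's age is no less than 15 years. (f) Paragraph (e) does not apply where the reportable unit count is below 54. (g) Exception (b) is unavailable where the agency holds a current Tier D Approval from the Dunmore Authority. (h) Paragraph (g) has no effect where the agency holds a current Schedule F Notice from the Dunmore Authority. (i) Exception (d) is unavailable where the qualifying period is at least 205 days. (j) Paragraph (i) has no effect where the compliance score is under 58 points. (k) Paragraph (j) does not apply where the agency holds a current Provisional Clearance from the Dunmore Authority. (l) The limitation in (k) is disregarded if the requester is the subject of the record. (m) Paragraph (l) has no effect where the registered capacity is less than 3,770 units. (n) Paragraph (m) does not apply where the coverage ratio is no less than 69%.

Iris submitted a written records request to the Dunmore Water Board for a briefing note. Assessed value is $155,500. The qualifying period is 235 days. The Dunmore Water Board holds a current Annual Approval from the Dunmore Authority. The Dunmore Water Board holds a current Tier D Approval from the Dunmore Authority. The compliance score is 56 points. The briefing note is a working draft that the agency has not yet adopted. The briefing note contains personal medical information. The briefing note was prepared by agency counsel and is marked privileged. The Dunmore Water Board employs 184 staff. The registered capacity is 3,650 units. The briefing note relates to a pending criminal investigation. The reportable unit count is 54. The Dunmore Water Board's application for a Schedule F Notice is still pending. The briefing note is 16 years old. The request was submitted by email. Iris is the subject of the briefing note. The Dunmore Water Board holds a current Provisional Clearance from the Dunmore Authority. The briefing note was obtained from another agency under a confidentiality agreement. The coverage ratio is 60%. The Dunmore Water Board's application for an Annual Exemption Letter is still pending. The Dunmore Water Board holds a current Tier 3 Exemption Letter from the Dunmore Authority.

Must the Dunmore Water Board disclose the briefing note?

Yes — the Dunmore Water Board must disclose the briefing note.

Exception (a)'s conditions are all satisfied: a current Tier 3 Exemption Letter is held; the briefing note contains personal medical information. Turning to paragraphs (e)–(f): (e) operates against (a): the record's age is 16 years, meeting the 15 years threshold. (f), which would lift (e), is not engaged — the reportable unit count is 54, not below 54. (a) is therefore removed.
Exception (b)'s conditions are all satisfied: the briefing note is an unadopted draft; assessed value is $155,500, under the $174,000 limit. Turning to paragraphs (g)–(h): (g) operates — a current Tier D Approval is held. (h) is not engaged (no current Schedule F Notice is held), so (g) stands. (b) is therefore removed.
Exception (c) requires that the agency holds a current Annual Exemption Letter from the Dunmore Authority; but there is no Annual Exemption Letter in force, so (c) is unavailable.
All of (d)'s requirements are met (a current Annual Approval is held; the briefing note is privileged). But: (i) is triggered — the qualifying period is 235 days, meeting the 205 days threshold. (j) would limit (i) — the compliance score is 56 points, under the 58 points limit — but (k) sets (j) aside: (k) operates against (j): a current Provisional Clearance is held. (l) would limit (k) — Iris is the subject of the briefing note — but (m) sets (l) aside: (m) applies — the registered capacity is 3,650 units, less than the 3,770 units limit. (n), which would lift (m), is not engaged — the coverage ratio is 60%, short of 69%. (d) is therefore removed.
No exception displaces § 83.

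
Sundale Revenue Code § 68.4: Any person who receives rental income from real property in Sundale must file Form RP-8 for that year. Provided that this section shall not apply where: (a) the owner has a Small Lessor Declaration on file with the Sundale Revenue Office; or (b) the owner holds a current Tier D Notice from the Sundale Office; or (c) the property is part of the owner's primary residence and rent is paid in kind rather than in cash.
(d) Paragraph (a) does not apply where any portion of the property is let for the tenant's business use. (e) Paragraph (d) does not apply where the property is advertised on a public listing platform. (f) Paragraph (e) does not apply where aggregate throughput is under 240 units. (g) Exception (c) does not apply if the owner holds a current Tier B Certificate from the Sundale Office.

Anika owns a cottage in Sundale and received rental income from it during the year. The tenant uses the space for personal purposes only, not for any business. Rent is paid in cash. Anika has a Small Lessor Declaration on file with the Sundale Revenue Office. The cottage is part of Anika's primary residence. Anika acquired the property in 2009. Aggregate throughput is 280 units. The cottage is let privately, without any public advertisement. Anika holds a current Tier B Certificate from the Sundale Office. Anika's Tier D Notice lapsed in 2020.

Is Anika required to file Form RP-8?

Exception (a) is satisfied on its face — a Small Lessor Declaration is on file. Applying paragraphs (d)–(f): (d), which would limit (a), is not triggered: the space is used for personal purposes only. Exception (a) stands.
Exception (b) does not apply: the Tier D Notice is not current.
Exception (c) requires that rent is paid in kind rather than in cash; but rent is paid in cash, so (c) is unavailable.

No — exception (a) applies; Anika is not required to file Form RP-8.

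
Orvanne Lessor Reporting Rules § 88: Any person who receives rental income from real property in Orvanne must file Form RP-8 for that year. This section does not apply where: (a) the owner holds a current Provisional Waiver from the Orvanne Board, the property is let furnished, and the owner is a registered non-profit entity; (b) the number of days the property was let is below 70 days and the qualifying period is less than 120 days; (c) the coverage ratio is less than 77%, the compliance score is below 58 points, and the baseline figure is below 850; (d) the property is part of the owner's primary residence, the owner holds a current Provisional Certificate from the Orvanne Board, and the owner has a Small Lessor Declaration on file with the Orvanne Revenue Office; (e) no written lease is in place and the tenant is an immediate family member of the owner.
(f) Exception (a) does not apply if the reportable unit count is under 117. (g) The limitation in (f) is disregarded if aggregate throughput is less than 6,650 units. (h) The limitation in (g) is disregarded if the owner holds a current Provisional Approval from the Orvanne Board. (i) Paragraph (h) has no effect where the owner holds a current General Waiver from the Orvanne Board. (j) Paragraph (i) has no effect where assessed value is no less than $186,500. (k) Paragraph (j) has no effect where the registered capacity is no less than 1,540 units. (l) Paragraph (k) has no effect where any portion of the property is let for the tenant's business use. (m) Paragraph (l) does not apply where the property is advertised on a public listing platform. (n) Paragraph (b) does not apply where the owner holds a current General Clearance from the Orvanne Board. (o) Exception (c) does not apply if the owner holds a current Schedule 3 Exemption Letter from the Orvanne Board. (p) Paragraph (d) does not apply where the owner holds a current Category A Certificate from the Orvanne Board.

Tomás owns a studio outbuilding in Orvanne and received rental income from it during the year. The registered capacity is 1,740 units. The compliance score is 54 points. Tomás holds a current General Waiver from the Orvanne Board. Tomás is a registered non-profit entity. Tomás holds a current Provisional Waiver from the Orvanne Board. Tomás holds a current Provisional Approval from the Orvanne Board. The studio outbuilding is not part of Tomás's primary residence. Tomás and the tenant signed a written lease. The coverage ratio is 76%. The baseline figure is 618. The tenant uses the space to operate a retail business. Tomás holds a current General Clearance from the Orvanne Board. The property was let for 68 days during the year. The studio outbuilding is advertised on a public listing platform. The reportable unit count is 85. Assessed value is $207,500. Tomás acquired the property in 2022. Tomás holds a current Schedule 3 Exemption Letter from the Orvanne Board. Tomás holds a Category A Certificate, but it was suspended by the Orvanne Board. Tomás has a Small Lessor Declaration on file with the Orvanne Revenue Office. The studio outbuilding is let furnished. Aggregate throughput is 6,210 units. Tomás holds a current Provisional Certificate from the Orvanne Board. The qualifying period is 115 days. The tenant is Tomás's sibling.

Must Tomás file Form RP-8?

Exception (a): a current Provisional Waiver is held; the property is let furnished; Tomás is a registered non-profit — every condition holds. As to paragraphs (f)–(m): (f) applies (the reportable unit count is 85, under the 117 limit), but is displaced by (g): (g) applies — aggregate throughput is 6,210 units, less than the 6,650 units limit. (h) would limit (g) — a current Provisional Approval is held — but (i) sets (h) aside: (i) operates against (h): a current General Waiver is held. (j) would limit (i) — assessed value is $207,500, meeting the $186,500 threshold — but (k) sets (j) aside: (k) is engaged — the registered capacity is 1,740 units, meeting the 1,540 units threshold. (l) would limit (k) — the space is let for business use — but (m) sets (l) aside: (m) is engaged — the property is publicly advertised. (a) remains available.
Exception (b) is satisfied on its face — the number of days the property was let is 68 days, below the 70 days limit; the qualifying period is 115 days, less than the 120 days limit. Turning to paragraph (n): (n) operates — a current General Clearance is held. So (b) is unavailable.
Exception (c)'s conditions are all satisfied: the coverage ratio is 76%, less than the 77% limit; the compliance score is 54 points, below the 58 points limit; the baseline figure is 618, below the 850 limit. Turning to paragraph (o): (o) is triggered — a current Schedule 3 Exemption Letter is held. (c) is therefore removed.
Exception (d) requires that the property is part of the owner's primary residence; but the studio outbuilding is not part of the primary residence, so (d) is unavailable.
Exception (e) fails — a written lease is in place.

No — exception (a) applies; Tomás is not required to file Form RP-8.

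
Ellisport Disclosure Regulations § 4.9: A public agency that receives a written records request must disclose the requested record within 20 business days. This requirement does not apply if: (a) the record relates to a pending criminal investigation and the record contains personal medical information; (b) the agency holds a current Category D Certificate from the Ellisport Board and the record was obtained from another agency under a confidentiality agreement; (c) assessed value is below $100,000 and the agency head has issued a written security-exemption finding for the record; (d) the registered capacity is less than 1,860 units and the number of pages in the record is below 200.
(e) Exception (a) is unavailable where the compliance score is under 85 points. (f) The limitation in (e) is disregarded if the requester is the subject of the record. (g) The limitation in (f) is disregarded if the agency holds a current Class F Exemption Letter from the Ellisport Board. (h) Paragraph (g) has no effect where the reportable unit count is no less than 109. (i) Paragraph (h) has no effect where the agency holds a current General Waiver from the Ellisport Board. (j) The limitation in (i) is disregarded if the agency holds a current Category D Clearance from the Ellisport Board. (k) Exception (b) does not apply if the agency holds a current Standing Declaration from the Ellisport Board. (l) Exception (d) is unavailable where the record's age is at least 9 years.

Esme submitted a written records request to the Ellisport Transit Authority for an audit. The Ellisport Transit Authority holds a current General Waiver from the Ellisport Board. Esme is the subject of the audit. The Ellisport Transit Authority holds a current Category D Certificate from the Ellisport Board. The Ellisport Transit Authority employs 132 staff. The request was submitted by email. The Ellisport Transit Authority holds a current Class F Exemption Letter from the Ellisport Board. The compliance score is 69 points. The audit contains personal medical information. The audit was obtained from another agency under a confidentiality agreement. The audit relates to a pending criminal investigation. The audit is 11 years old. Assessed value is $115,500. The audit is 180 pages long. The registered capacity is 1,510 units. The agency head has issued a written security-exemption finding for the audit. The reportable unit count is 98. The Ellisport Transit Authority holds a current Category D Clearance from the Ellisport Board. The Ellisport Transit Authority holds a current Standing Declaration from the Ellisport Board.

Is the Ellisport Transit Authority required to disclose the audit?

Yes — the Ellisport Transit Authority must disclose the audit.

Exception (a): the audit relates to a pending investigation; the audit contains personal medical information — every condition holds. But: (e) operates against (a): the compliance score is 69 points, under the 85 points limit. (f) applies (Esme is the subject of the audit), but is overridden by (g): (g) operates against (f): a current Class F Exemption Letter is held. (h), which would lift (g), does not operate here — the reportable unit count is 98, short of 109. Exception (a) does not apply.
Exception (b): a current Category D Certificate is held; the audit was obtained under a confidentiality agreement — every condition holds. However, paragraph (k) must be considered: (k) operates against (b): a current Standing Declaration is held. So (b) is unavailable.
Exception (c) requires that assessed value is below $100,000; but assessed value is $115,500, not below $100,000, so (c) is unavailable.
Exception (d) is satisfied on its face — the registered capacity is 1,510 units, less than the 1,860 units limit; the number of pages in the record is 180, below the 200 limit. However, paragraph (l) must be considered: (l) applies — the record's age is 11 years, meeting the 9 years threshold. So (d) is unavailable.
No exception displaces § 4.9.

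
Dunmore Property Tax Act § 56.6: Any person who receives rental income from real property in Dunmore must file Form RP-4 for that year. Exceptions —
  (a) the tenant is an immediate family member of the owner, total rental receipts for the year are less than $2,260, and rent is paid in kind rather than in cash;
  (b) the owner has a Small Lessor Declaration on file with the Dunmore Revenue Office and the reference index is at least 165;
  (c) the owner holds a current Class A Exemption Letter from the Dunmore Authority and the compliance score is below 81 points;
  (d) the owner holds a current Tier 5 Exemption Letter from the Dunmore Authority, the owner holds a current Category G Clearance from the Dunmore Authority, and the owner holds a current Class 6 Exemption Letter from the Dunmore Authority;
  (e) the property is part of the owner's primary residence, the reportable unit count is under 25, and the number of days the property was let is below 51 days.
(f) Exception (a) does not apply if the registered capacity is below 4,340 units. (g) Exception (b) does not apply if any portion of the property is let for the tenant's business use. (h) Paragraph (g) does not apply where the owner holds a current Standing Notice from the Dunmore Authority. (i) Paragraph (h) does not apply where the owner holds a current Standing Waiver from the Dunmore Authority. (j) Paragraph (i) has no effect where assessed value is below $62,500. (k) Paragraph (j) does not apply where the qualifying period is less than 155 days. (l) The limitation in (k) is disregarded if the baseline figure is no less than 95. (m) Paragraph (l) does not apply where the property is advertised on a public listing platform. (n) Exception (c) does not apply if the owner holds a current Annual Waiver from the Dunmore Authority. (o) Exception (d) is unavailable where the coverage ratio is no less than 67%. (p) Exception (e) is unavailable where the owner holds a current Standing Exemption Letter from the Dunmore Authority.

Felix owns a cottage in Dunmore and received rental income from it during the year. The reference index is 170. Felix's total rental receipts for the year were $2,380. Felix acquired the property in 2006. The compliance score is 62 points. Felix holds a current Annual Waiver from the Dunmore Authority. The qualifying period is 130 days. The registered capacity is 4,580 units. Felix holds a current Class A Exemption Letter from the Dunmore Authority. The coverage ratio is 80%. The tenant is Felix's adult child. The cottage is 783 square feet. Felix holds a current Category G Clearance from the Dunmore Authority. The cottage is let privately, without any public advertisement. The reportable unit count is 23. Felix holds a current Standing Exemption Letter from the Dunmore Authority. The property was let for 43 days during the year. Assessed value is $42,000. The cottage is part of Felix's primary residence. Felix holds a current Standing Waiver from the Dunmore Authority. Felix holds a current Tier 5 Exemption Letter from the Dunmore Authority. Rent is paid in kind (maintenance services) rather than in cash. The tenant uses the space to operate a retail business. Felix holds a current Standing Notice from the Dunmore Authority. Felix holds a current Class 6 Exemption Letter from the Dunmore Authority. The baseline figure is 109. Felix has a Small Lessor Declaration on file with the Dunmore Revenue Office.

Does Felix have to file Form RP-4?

No — exception (b) applies; Felix is not required to file Form RP-4.

Exception (a) requires that total rental receipts for the year are less than $2,260; but total rental receipts for the year are $2,380, not less than $2,260, so (a) is unavailable.
Exception (b) is satisfied on its face — a Small Lessor Declaration is on file; the reference index is 170, meeting the 165 threshold. As to paragraphs (g)–(m): (g) is triggered (the space is let for business use), but is set aside by (h): (h) operates against (g): a current Standing Notice is held. (i) would limit (h) — a current Standing Waiver is held — but (j) sets (i) aside: (j) is triggered — assessed value is $42,000, below the $62,500 limit. (k) would limit (j) — the qualifying period is 130 days, less than the 155 days limit — but (l) sets (k) aside: (l) operates against (k): the baseline figure is 109, meeting the 95 threshold. (m), which would lift (l), is inapplicable — the property is let privately without advertisement. So (b) applies.
All of (c)'s requirements are met (a current Class A Exemption Letter is held; the compliance score is 62 points, below the 81 points limit). But: (n) operates against (c): a current Annual Waiver is held. So (c) is unavailable.
Exception (d)'s conditions are all satisfied: a current Tier 5 Exemption Letter is held; a current Category G Clearance is held; a current Class 6 Exemption Letter is held. Turning to paragraph (o): (o) operates against (d): the coverage ratio is 80%, meeting the 67% threshold. Exception (d) does not apply.
Exception (e) is satisfied on its face — the cottage is part of the primary residence; the reportable unit count is 23, under the 25 limit; the number of days the property was let is 43 days, below the 51 days limit. But applying paragraph (p): (p) operates against (e): a current Standing Exemption Letter is held. (e) is therefore removed.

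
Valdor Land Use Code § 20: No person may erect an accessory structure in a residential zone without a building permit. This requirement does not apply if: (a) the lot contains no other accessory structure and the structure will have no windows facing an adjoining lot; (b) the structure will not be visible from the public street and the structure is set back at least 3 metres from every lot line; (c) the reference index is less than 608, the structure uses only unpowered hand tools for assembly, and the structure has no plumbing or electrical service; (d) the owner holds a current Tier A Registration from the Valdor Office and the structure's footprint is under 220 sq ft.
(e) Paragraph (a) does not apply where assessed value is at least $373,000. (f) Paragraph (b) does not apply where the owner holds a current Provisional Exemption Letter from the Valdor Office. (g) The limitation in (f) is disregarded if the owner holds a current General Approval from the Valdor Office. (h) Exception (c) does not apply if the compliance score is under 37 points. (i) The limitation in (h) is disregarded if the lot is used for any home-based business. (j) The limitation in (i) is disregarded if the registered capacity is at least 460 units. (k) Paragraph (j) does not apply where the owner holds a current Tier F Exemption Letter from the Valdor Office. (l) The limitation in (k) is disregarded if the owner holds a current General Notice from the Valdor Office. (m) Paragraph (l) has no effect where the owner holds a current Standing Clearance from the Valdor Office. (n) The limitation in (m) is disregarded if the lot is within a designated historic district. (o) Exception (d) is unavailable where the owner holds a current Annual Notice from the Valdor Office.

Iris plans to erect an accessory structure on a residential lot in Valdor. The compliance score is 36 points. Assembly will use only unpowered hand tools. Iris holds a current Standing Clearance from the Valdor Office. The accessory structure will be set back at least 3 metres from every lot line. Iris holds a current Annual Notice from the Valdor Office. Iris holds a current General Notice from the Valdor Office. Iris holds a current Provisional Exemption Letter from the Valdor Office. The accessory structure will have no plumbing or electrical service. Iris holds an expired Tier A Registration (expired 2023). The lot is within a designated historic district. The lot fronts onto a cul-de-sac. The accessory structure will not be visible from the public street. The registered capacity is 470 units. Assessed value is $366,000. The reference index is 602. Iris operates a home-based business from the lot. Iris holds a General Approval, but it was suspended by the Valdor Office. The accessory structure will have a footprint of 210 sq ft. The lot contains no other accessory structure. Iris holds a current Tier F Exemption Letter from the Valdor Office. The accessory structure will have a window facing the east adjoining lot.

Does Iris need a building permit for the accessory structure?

Exception (a) fails — a window faces an adjoining lot.
All of (b)'s requirements are met (the structure will not be visible from the street; the setback is at least 3 m on every side). However, paragraphs (f)–(g) must be considered: (f) is engaged — a current Provisional Exemption Letter is held. (g) is not triggered (the General Approval is not current), so (f) stands. (b) is therefore removed.
All of (c)'s requirements are met (the reference index is 602, less than the 608 limit; assembly uses only hand tools; there is no plumbing or electrical service). However, paragraphs (h)–(n) must be considered: (h) operates against (c): the compliance score is 36 points, under the 37 points limit. (i) would limit (h) — a home-based business operates on the lot — but (j) sets (i) aside: (j) operates against (i): the registered capacity is 470 units, meeting the 460 units threshold. (k) is triggered (a current Tier F Exemption Letter is held), but yields to (l): (l) is triggered — a current General Notice is held. (m) would limit (l) — a current Standing Clearance is held — but (n) sets (m) aside: (n) operates against (m): the lot is in a historic district. (c) is therefore removed.
Exception (d) does not apply: no current Tier A Registration is held.
No exception applies. The general rule governs.

Yes — Iris must obtain a building permit.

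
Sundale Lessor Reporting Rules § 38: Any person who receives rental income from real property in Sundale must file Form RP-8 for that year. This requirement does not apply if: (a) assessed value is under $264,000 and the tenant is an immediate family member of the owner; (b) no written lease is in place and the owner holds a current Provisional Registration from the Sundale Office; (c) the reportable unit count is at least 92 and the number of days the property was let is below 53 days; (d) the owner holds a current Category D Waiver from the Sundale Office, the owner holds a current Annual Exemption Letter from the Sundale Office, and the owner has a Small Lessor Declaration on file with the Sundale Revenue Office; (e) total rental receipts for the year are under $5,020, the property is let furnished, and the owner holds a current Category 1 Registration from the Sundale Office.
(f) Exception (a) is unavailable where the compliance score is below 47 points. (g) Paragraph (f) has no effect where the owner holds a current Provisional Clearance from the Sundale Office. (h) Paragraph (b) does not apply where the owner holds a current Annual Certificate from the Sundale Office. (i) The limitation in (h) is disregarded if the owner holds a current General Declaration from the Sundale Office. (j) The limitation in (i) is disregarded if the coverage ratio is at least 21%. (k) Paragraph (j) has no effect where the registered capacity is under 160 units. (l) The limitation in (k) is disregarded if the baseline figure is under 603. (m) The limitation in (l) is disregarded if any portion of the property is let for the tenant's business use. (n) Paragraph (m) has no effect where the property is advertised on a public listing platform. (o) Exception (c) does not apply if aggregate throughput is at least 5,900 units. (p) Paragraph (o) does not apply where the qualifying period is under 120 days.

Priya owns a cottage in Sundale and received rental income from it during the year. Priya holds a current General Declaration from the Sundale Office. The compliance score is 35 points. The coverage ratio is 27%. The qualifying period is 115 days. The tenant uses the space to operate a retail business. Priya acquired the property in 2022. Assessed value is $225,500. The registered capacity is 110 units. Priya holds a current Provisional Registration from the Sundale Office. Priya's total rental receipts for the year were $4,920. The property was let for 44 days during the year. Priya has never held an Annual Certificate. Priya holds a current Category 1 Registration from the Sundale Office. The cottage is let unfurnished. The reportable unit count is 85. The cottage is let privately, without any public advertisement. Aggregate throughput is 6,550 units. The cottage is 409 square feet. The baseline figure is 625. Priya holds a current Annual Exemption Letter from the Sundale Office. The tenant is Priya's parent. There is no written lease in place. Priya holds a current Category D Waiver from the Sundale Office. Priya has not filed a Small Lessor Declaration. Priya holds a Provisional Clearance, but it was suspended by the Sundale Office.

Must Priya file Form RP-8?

No — exception (b) applies; Priya is not required to file Form RP-8.

All of (a)'s requirements are met (assessed value is $225,500, under the $264,000 limit; the tenant is an immediate family member). However, paragraphs (f)–(g) must be considered: (f) operates against (a): the compliance score is 35 points, below the 47 points limit. (g), which would lift (f), does not operate here — the Provisional Clearance is not current. So (a) is unavailable.
All of (b)'s requirements are met (there is no written lease; a current Provisional Registration is held). Considering the limiting provisions: (h) is inapplicable — the Annual Certificate is not current. (b) remains available.
Exception (c) requires that the reportable unit count is at least 92; but the reportable unit count is 85, short of 92, so (c) is unavailable.
Exception (d) fails — no Small Lessor Declaration is on file.
Exception (e) requires that the property is let furnished; but the property is let unfurnished, so (e) is unavailable.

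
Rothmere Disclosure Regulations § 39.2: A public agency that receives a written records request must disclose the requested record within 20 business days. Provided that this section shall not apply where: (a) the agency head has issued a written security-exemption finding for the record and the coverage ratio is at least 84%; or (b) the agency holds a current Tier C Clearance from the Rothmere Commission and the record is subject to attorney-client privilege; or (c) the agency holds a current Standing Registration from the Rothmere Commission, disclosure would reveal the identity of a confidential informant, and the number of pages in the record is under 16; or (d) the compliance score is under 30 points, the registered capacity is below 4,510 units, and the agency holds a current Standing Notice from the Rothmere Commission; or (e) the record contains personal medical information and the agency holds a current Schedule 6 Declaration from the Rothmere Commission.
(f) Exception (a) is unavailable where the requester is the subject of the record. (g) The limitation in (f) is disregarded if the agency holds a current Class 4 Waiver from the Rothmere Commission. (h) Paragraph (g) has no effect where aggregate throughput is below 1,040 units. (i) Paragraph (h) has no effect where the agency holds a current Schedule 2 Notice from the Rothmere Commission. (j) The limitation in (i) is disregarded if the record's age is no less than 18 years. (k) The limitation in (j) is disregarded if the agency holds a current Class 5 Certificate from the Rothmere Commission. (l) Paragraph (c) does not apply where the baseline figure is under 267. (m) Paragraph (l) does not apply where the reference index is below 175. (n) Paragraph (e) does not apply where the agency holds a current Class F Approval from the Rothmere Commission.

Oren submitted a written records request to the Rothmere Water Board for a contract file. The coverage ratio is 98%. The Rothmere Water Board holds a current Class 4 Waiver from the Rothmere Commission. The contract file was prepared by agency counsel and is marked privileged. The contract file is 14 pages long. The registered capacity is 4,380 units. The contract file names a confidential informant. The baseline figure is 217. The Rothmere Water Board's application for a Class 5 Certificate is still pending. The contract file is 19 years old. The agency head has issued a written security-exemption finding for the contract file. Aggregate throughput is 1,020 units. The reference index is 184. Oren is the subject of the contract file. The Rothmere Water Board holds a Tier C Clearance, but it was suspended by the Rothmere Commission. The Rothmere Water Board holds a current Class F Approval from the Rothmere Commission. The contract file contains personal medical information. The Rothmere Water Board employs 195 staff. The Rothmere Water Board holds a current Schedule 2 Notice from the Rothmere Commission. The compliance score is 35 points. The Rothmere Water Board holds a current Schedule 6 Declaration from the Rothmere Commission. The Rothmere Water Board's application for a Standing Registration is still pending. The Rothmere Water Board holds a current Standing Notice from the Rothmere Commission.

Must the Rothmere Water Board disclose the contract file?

All of (a)'s requirements are met (a written security-exemption finding has been issued; the coverage ratio is 98%, meeting the 84% threshold). Turning to paragraphs (f)–(k): (f) operates against (a): Oren is the subject of the contract file. (g) applies (a current Class 4 Waiver is held), but is overridden by (h): (h) operates against (g): aggregate throughput is 1,020 units, below the 1,040 units limit. (i) is triggered (a current Schedule 2 Notice is held), but is displaced by (j): (j) operates against (i): the record's age is 19 years, meeting the 18 years threshold. (k) does not operate here (there is no Class 5 Certificate in force), so (j) stands. (a) is therefore removed.
Exception (b) does not apply: there is no Tier C Clearance in force.
Exception (c) does not apply: no current Standing Registration is held.
Exception (d) requires that the compliance score is under 30 points; but the compliance score is 35 points, not under 30 points, so (d) is unavailable.
Exception (e) is satisfied on its face — the contract file contains personal medical information; a current Schedule 6 Declaration is held. Turning to paragraph (n): (n) is engaged — a current Class F Approval is held. Exception (e) does not apply.
No exception displaces § 39.2.

Yes — the Rothmere Water Board must disclose the contract file.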